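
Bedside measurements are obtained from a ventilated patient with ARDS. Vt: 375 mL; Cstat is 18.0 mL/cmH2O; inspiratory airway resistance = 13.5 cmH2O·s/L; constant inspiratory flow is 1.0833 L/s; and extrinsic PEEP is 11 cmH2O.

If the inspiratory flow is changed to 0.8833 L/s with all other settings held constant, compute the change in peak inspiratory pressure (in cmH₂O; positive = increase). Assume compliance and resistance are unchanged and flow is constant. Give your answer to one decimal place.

-2.7

PIP = Vt/C + R·V̇ + PEEP (constant-flow equation of motion).
Only the resistive term changes: ΔPIP = R × ΔV̇ = 13.5 × (0.8833 − 1.0833) = 13.5 × -0.2 = -2.7 cmH2O.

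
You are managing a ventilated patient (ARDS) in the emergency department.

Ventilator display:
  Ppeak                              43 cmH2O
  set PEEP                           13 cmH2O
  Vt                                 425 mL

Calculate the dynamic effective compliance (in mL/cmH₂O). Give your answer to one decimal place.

Dynamic compliance = Vt / (PIP − PEEP) = 425 / (43 − 13) = 425 / 30.0 = 14.167 mL/cmH2O.

14.2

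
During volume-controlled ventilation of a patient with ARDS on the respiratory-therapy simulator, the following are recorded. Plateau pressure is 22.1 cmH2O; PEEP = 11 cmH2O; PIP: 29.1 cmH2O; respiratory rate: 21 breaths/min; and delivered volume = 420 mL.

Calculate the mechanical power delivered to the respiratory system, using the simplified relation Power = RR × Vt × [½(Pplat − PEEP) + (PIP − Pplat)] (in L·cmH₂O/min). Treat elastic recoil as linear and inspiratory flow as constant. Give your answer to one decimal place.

110.7

Per-breath work = Vt × [½(Pplat−PEEP) + (PIP−Pplat)] = 0.420 × [0.5×11.1 + 7.0] = 0.420 × 12.55 = 5.271 L·cmH2O.
Power = 21 × 5.271 = 110.69 L·cmH2O/min.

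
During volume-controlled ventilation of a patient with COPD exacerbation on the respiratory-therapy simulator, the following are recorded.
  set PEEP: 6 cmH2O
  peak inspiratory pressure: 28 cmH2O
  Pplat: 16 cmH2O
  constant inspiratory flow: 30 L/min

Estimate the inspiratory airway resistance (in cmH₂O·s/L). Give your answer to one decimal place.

24.0

Flow: 30 L/min ÷ 60 = 0.5 L/s.
Raw = (PIP − Pplat) / flow = (28 − 16) / 0.5 = 12.0 / 0.5 = 24.0 cmH2O·s/L.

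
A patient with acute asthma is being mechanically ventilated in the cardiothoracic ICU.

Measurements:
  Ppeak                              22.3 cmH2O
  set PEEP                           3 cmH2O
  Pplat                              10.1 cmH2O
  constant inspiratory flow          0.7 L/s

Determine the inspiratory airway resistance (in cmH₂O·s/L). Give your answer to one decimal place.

17.4

Raw = (PIP − Pplat) / flow = (22.3 − 10.1) / 0.7 = 12.2 / 0.7 = 17.429 cmH2O·s/L.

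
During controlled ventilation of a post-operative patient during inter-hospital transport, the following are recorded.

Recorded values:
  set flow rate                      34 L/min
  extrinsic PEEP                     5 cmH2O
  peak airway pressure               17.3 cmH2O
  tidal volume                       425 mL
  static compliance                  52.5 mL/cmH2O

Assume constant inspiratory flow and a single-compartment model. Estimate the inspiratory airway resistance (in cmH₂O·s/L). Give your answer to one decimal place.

Flow: 34 L/min ÷ 60 = 0.5667 L/s.
Equation of motion (constant flow): PIP = Vt/C + R·V̇ + PEEP.
R·V̇ = PIP − Vt/C − PEEP = 17.3 − 425/52.5 − 5 = 17.3 − 8.095 − 5 = 4.205 cmH2O.
R = 4.205 / 0.5667 = 7.42 cmH2O·s/L.

7.4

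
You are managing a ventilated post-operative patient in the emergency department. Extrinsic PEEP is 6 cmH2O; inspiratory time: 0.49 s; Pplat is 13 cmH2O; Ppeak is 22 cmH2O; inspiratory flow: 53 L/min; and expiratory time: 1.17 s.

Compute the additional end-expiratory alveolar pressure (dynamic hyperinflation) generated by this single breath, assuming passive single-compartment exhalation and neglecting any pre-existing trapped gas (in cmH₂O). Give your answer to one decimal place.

1.1

Flow: 53 L/min ÷ 60 = 0.8833 L/s.
Vt = flow × Ti = 0.8833 L/s × 0.49 s × 1000 mL/L = 432.82 mL.
R = (PIP − Pplat)/V̇ = (22 − 13) / 0.8833 = 9.0/0.8833 = 10.189 cmH2O·s/L.
C = Vt/(Pplat − PEEP) = 432.82 / (13 − 6) = 432.82/7.0 = 61.831 mL/cmH2O.
τ = R × C = 10.189 × 0.06183 L/cmH2O = 0.63 s.
Fraction remaining = e^(−Te/τ) = e^(−1.17/0.63) = 0.1561; trapped volume = 432.82 × 0.1561 = 67.563 mL.
Additional alveolar pressure from trapping ≈ V_trapped / C = 67.563 / 61.831 = 1.093 cmH2O.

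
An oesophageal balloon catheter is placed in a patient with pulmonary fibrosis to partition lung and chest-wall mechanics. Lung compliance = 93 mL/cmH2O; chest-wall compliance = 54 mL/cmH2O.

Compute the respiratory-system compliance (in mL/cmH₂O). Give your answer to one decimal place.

34.2

Lung and chest wall are elastances in series: 1/Crs = 1/CL + 1/Ccw.
1/Crs = 1/93 + 1/54 = 0.02927.
Crs = 34.165 mL/cmH2O.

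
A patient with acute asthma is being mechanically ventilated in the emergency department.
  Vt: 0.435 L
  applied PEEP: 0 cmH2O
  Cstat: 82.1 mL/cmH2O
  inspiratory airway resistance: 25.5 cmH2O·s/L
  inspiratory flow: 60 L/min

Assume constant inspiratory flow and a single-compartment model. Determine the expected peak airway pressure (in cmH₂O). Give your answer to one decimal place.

30.8

Flow: 60 L/min ÷ 60 = 1 L/s.
Equation of motion (constant flow): PIP = Vt/C + R·V̇ + PEEP.
PIP = 435/82.1 + 25.5×1 + 0 = 5.298 + 25.5 + 0 = 30.798 cmH2O.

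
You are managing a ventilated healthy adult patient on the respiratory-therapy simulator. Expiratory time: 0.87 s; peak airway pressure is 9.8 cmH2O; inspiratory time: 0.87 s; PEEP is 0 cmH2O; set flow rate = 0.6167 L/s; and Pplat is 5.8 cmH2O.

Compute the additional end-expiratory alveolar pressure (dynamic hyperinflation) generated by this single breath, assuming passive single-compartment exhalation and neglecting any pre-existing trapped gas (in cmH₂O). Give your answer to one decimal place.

1.4

Vt = flow × Ti = 0.6167 L/s × 0.87 s × 1000 mL/L = 536.53 mL.
R = (PIP − Pplat)/V̇ = (9.8 − 5.8) / 0.6167 = 4.0/0.6167 = 6.486 cmH2O·s/L.
C = Vt/(Pplat − PEEP) = 536.53 / (5.8 − 0) = 536.53/5.8 = 92.505 mL/cmH2O.
τ = R × C = 6.486 × 0.09251 L/cmH2O = 0.6 s.
Fraction remaining = e^(−Te/τ) = e^(−0.87/0.6) = 0.2346; trapped volume = 536.53 × 0.2346 = 125.87 mL.
Additional alveolar pressure from trapping ≈ V_trapped / C = 125.87 / 92.505 = 1.361 cmH2O.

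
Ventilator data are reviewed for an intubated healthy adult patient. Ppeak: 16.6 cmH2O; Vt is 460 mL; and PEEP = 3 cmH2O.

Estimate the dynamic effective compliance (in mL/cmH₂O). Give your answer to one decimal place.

Dynamic compliance = Vt / (PIP − PEEP) = 460 / (16.6 − 3) = 460 / 13.6 = 33.824 mL/cmH2O.

33.8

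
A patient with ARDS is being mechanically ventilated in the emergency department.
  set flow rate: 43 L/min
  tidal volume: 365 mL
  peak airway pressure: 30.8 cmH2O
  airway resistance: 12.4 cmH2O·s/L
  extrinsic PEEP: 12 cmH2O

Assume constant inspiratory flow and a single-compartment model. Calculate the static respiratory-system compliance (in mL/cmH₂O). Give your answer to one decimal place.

Flow: 43 L/min ÷ 60 = 0.7167 L/s.
Equation of motion (constant flow): PIP = Vt/C + R·V̇ + PEEP.
Vt/C = PIP − R·V̇ − PEEP = 30.8 − 12.4×0.7167 − 12 = 30.8 − 8.887 − 12 = 9.913 cmH2O.
C = Vt / 9.913 = 365 / 9.913 = 36.82 mL/cmH2O.

36.8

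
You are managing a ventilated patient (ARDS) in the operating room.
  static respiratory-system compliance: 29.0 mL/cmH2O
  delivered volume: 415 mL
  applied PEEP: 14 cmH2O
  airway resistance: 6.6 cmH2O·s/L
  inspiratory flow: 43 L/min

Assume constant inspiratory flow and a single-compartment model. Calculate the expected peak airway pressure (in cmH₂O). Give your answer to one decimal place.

33.0

Flow: 43 L/min ÷ 60 = 0.7167 L/s.
Equation of motion (constant flow): PIP = Vt/C + R·V̇ + PEEP.
PIP = 415/29.0 + 6.6×0.7167 + 14 = 14.31 + 4.73 + 14 = 33.04 cmH2O.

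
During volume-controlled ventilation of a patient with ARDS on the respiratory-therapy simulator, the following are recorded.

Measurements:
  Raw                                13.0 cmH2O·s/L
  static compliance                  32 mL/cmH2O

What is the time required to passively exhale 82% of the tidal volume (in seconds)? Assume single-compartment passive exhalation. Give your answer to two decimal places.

τ = R × C = 13.0 × 32 mL/cmH2O = 13.0 × 0.032 L/cmH2O = 0.416 s.
Exhaled fraction f = 1 − e^(−t/τ) → t = −τ·ln(1 − f) = −0.416·ln(0.18) = 0.7134 s.

0.71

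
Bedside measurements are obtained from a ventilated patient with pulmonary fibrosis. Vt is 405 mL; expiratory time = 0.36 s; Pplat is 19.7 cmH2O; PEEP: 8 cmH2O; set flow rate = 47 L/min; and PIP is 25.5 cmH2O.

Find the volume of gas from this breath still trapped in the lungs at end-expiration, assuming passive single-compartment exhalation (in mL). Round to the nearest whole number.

99

Flow: 47 L/min ÷ 60 = 0.7833 L/s.
R = (PIP − Pplat)/V̇ = (25.5 − 19.7) / 0.7833 = 5.8/0.7833 = 7.405 cmH2O·s/L.
C = Vt/(Pplat − PEEP) = 405.0 / (19.7 − 8) = 405.0/11.7 = 34.615 mL/cmH2O.
τ = R × C = 7.405 × 0.03462 L/cmH2O = 0.2564 s.
Fraction remaining = e^(−Te/τ) = e^(−0.36/0.2564) = 0.2456.
Trapped volume = 405.0 × 0.2456 = 99.468 mL.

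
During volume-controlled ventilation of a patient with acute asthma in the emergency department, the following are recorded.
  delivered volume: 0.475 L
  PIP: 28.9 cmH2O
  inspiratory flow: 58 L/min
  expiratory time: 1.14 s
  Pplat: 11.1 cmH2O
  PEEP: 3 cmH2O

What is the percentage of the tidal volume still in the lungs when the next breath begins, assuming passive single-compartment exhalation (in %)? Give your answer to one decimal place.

34.8

Flow: 58 L/min ÷ 60 = 0.9667 L/s.
R = (PIP − Pplat)/V̇ = (28.9 − 11.1) / 0.9667 = 17.8/0.9667 = 18.413 cmH2O·s/L.
C = Vt/(Pplat − PEEP) = 475.0 / (11.1 − 3) = 475.0/8.1 = 58.642 mL/cmH2O.
τ = R × C = 18.413 × 0.05864 L/cmH2O = 1.08 s.
Fraction remaining at end-expiration = e^(−Te/τ) = e^(−1.14/1.08) = 0.348 → 34.8%.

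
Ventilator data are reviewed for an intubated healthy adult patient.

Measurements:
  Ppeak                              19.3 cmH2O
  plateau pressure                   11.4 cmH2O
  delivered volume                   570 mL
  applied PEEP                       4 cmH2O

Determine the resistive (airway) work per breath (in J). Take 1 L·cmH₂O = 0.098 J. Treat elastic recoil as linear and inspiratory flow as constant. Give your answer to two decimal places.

With constant inspiratory flow the resistive pressure is constant at PIP − Pplat = 19.3 − 11.4 = 7.9 cmH2O, so resistive work = 7.9 × 0.570 = 4.503 L·cmH2O.
× 0.098 J/(L·cmH2O) → 0.4413 J.

0.44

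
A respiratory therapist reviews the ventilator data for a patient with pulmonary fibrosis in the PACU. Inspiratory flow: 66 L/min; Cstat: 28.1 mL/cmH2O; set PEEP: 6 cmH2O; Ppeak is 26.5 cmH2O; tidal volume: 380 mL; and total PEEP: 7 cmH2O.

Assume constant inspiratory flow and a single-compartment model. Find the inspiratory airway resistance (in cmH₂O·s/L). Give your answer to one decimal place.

5.4

Flow: 66 L/min ÷ 60 = 1.1 L/s.
Total PEEP = 7 cmH2O (set 6 + intrinsic 1); this is the baseline alveolar pressure.
Equation of motion (constant flow): PIP = Vt/C + R·V̇ + PEEP.
R·V̇ = PIP − Vt/C − PEEP = 26.5 − 380/28.1 − 7 = 26.5 − 13.523 − 7 = 5.977 cmH2O.
R = 5.977 / 1.1 = 5.434 cmH2O·s/L.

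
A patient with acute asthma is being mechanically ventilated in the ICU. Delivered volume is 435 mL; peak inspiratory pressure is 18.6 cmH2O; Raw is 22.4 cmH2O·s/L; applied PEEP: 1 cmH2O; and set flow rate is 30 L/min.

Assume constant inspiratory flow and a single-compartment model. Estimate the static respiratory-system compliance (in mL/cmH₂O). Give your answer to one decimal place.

68.0

Flow: 30 L/min ÷ 60 = 0.5 L/s.
Equation of motion (constant flow): PIP = Vt/C + R·V̇ + PEEP.
Vt/C = PIP − R·V̇ − PEEP = 18.6 − 22.4×0.5 − 1 = 18.6 − 11.2 − 1 = 6.4 cmH2O.
C = Vt / 6.4 = 435 / 6.4 = 67.969 mL/cmH2O.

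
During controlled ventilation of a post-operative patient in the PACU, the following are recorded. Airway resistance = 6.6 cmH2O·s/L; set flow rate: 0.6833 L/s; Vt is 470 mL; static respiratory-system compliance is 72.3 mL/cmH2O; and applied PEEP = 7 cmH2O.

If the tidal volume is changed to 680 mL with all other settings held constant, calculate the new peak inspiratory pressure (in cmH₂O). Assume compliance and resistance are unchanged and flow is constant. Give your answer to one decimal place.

20.9

PIP = Vt/C + R·V̇ + PEEP (constant-flow equation of motion).
Only the elastic term changes: ΔPIP = ΔVt / C = (680 − 470) / 72.3 = 2.905 cmH2O.
Original PIP = 470/72.3 + 6.6×0.6833 + 7 = 18.01 cmH2O; new PIP = 18.01 + (2.905) = 20.915 cmH2O.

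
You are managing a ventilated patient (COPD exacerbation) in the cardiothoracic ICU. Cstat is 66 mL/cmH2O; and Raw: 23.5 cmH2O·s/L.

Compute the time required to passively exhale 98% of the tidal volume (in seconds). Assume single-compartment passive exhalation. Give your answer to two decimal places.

τ = R × C = 23.5 × 66 mL/cmH2O = 23.5 × 0.066 L/cmH2O = 1.551 s.
Exhaled fraction f = 1 − e^(−t/τ) → t = −τ·ln(1 − f) = −1.551·ln(0.02) = 6.068 s.

6.07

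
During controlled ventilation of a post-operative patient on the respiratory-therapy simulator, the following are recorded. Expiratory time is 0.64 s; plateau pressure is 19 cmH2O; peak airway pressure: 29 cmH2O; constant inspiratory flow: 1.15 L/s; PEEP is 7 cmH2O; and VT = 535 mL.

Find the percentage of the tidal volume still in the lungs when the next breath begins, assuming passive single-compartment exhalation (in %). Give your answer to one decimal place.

R = (PIP − Pplat)/V̇ = (29 − 19) / 1.15 = 10.0/1.15 = 8.696 cmH2O·s/L.
C = Vt/(Pplat − PEEP) = 535.0 / (19 − 7) = 535.0/12.0 = 44.583 mL/cmH2O.
τ = R × C = 8.696 × 0.04458 L/cmH2O = 0.3877 s.
Fraction remaining at end-expiration = e^(−Te/τ) = e^(−0.64/0.3877) = 0.1919 → 19.19%.

19.2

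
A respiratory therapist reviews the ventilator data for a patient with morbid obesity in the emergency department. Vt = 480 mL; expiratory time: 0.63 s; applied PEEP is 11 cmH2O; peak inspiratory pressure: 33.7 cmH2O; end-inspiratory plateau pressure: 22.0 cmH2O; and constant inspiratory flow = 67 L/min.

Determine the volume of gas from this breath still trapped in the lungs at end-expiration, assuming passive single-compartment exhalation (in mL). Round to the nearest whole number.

121

Flow: 67 L/min ÷ 60 = 1.1167 L/s.
R = (PIP − Pplat)/V̇ = (33.7 − 22.0) / 1.1167 = 11.7/1.1167 = 10.477 cmH2O·s/L.
C = Vt/(Pplat − PEEP) = 480.0 / (22.0 − 11) = 480.0/11.0 = 43.636 mL/cmH2O.
τ = R × C = 10.477 × 0.04364 L/cmH2O = 0.4572 s.
Fraction remaining = e^(−Te/τ) = e^(−0.63/0.4572) = 0.2521.
Trapped volume = 480.0 × 0.2521 = 121.01 mL.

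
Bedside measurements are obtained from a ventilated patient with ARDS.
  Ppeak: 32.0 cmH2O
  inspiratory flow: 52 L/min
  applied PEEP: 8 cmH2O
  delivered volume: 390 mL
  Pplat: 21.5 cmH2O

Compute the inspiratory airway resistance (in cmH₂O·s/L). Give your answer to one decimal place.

12.1

Flow: 52 L/min ÷ 60 = 0.8667 L/s.
Raw = (PIP − Pplat) / flow = (32.0 − 21.5) / 0.8667 = 10.5 / 0.8667 = 12.115 cmH2O·s/L.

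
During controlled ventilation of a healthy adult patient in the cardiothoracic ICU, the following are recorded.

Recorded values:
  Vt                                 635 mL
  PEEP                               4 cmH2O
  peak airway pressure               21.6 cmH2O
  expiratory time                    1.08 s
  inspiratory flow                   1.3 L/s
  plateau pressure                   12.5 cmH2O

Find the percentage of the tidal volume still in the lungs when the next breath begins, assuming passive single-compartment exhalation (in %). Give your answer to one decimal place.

12.7

R = (PIP − Pplat)/V̇ = (21.6 − 12.5) / 1.3 = 9.1/1.3 = 7.0 cmH2O·s/L.
C = Vt/(Pplat − PEEP) = 635.0 / (12.5 − 4) = 635.0/8.5 = 74.706 mL/cmH2O.
τ = R × C = 7.0 × 0.07471 L/cmH2O = 0.523 s.
Fraction remaining at end-expiration = e^(−Te/τ) = e^(−1.08/0.523) = 0.1268 → 12.68%.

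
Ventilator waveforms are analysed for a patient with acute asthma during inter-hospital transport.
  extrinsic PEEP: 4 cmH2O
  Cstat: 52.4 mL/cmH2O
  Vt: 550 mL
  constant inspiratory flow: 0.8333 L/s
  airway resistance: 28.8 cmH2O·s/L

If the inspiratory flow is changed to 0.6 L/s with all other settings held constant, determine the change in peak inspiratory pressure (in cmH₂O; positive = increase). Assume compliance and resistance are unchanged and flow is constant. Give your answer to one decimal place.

PIP = Vt/C + R·V̇ + PEEP (constant-flow equation of motion).
Only the resistive term changes: ΔPIP = R × ΔV̇ = 28.8 × (0.6 − 0.8333) = 28.8 × -0.2333 = -6.719 cmH2O.

-6.7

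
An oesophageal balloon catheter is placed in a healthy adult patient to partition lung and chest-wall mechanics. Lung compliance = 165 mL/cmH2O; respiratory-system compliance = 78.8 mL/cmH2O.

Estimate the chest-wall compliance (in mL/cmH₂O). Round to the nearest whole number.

151

1/Ccw = 1/Crs − 1/CL.
1/Ccw = 1/78.8 − 1/165 = 0.00663.
Ccw = 150.83 mL/cmH2O.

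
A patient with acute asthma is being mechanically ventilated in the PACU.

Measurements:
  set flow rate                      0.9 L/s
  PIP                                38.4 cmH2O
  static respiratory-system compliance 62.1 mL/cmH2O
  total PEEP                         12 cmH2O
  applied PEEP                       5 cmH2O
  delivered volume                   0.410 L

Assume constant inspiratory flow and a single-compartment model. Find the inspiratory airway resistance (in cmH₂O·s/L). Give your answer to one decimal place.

22.0

Total PEEP = 12 cmH2O (set 5 + intrinsic 7); this is the baseline alveolar pressure.
Equation of motion (constant flow): PIP = Vt/C + R·V̇ + PEEP.
R·V̇ = PIP − Vt/C − PEEP = 38.4 − 410/62.1 − 12 = 38.4 − 6.602 − 12 = 19.798 cmH2O.
R = 19.798 / 0.9 = 21.998 cmH2O·s/L.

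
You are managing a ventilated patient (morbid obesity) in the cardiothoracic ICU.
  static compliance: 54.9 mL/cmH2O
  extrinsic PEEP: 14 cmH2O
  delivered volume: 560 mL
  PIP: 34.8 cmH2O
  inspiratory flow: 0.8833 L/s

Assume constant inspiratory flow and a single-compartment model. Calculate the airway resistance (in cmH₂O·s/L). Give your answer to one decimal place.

12.0

Equation of motion (constant flow): PIP = Vt/C + R·V̇ + PEEP.
R·V̇ = PIP − Vt/C − PEEP = 34.8 − 560/54.9 − 14 = 34.8 − 10.2 − 14 = 10.6 cmH2O.
R = 10.6 / 0.8833 = 12.0 cmH2O·s/L.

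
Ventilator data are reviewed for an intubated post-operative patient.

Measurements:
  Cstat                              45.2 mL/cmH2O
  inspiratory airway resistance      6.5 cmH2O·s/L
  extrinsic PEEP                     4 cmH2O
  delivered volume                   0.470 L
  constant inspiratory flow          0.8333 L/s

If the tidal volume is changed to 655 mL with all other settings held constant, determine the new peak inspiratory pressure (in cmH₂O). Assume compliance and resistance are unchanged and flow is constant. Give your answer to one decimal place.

23.9

PIP = Vt/C + R·V̇ + PEEP (constant-flow equation of motion).
Only the elastic term changes: ΔPIP = ΔVt / C = (655 − 470) / 45.2 = 4.093 cmH2O.
Original PIP = 470/45.2 + 6.5×0.8333 + 4 = 19.815 cmH2O; new PIP = 19.815 + (4.093) = 23.908 cmH2O.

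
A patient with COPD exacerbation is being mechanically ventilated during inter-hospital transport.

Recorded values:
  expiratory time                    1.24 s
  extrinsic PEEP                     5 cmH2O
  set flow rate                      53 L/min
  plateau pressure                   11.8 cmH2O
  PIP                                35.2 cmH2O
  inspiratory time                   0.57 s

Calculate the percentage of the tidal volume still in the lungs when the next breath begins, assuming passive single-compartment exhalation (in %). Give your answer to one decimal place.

Flow: 53 L/min ÷ 60 = 0.8833 L/s.
Vt = flow × Ti = 0.8833 L/s × 0.57 s × 1000 mL/L = 503.48 mL.
R = (PIP − Pplat)/V̇ = (35.2 − 11.8) / 0.8833 = 23.4/0.8833 = 26.492 cmH2O·s/L.
C = Vt/(Pplat − PEEP) = 503.48 / (11.8 − 5) = 503.48/6.8 = 74.041 mL/cmH2O.
τ = R × C = 26.492 × 0.07404 L/cmH2O = 1.961 s.
Fraction remaining at end-expiration = e^(−Te/τ) = e^(−1.24/1.961) = 0.5314 → 53.14%.

53.1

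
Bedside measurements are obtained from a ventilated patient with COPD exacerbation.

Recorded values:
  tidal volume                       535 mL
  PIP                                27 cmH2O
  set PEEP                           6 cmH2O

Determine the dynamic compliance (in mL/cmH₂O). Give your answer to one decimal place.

Dynamic compliance = Vt / (PIP − PEEP) = 535 / (27 − 6) = 535 / 21.0 = 25.476 mL/cmH2O.

25.5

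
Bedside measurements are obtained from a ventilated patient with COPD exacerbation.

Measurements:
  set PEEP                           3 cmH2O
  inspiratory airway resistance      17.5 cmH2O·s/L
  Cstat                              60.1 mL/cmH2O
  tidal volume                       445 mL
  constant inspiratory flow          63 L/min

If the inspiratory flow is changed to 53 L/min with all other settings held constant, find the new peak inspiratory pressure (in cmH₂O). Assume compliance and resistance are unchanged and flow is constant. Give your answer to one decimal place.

25.9

Flow: 63 L/min ÷ 60 = 1.05 L/s.
New flow: 53 L/min ÷ 60 = 0.8833 L/s.
PIP = Vt/C + R·V̇ + PEEP (constant-flow equation of motion).
Only the resistive term changes: ΔPIP = R × ΔV̇ = 17.5 × (0.8833 − 1.05) = 17.5 × -0.1667 = -2.917 cmH2O.
Original PIP = 445/60.1 + 17.5×1.05 + 3 = 28.779 cmH2O; new PIP = 28.779 + (-2.917) = 25.862 cmH2O.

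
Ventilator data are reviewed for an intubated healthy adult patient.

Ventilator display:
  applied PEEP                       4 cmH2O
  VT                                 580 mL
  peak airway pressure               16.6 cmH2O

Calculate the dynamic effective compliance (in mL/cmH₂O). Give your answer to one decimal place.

Dynamic compliance = Vt / (PIP − PEEP) = 580 / (16.6 − 4) = 580 / 12.6 = 46.032 mL/cmH2O.

46.0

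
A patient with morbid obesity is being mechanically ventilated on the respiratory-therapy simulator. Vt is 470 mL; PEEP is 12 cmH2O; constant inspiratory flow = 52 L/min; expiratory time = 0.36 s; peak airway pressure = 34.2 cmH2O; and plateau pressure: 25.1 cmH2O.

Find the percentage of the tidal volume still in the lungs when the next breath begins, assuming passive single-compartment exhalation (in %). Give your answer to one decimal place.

Flow: 52 L/min ÷ 60 = 0.8667 L/s.
R = (PIP − Pplat)/V̇ = (34.2 − 25.1) / 0.8667 = 9.1/0.8667 = 10.5 cmH2O·s/L.
C = Vt/(Pplat − PEEP) = 470.0 / (25.1 − 12) = 470.0/13.1 = 35.878 mL/cmH2O.
τ = R × C = 10.5 × 0.03588 L/cmH2O = 0.3767 s.
Fraction remaining at end-expiration = e^(−Te/τ) = e^(−0.36/0.3767) = 0.3846 → 38.46%.

38.5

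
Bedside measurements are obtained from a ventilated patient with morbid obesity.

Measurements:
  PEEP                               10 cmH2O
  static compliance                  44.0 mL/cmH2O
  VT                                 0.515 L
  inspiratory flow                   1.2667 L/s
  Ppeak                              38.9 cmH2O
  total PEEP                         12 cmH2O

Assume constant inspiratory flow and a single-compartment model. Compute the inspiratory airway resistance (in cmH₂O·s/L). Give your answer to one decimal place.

Total PEEP = 12 cmH2O (set 10 + intrinsic 2); this is the baseline alveolar pressure.
Equation of motion (constant flow): PIP = Vt/C + R·V̇ + PEEP.
R·V̇ = PIP − Vt/C − PEEP = 38.9 − 515/44.0 − 12 = 38.9 − 11.705 − 12 = 15.195 cmH2O.
R = 15.195 / 1.2667 = 11.996 cmH2O·s/L.

12.0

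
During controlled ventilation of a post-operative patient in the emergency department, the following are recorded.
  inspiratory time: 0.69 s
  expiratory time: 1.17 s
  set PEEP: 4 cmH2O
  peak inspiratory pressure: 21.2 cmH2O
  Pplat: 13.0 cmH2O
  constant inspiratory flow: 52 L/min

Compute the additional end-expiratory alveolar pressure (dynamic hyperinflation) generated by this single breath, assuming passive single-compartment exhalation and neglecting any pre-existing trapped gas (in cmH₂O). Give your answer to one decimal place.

Flow: 52 L/min ÷ 60 = 0.8667 L/s.
Vt = flow × Ti = 0.8667 L/s × 0.69 s × 1000 mL/L = 598.02 mL.
R = (PIP − Pplat)/V̇ = (21.2 − 13.0) / 0.8667 = 8.2/0.8667 = 9.461 cmH2O·s/L.
C = Vt/(Pplat − PEEP) = 598.02 / (13.0 − 4) = 598.02/9.0 = 66.447 mL/cmH2O.
τ = R × C = 9.461 × 0.06645 L/cmH2O = 0.6287 s.
Fraction remaining = e^(−Te/τ) = e^(−1.17/0.6287) = 0.1555; trapped volume = 598.02 × 0.1555 = 92.992 mL.
Additional alveolar pressure from trapping ≈ V_trapped / C = 92.992 / 66.447 = 1.399 cmH2O.

1.4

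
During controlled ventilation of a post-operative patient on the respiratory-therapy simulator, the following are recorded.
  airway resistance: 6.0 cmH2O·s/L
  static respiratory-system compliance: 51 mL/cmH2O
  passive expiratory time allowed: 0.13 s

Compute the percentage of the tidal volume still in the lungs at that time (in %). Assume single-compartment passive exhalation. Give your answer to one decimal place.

τ = R × C = 6.0 × 51 mL/cmH2O = 6.0 × 0.051 L/cmH2O = 0.306 s.
Passive exhalation: V(t)/V₀ = e^(−t/τ) = e^(−0.13/0.306) = 0.6539.
Fraction remaining = 0.6539 → 65.39%.

65.4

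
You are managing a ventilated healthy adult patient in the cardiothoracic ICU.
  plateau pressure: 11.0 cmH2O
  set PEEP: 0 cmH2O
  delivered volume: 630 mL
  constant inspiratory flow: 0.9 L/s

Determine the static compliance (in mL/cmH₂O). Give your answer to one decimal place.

Cstat = Vt / (Pplat − PEEP) = 630 / (11.0 − 0) = 630 / 11.0 = 57.273 mL/cmH2O.

57.3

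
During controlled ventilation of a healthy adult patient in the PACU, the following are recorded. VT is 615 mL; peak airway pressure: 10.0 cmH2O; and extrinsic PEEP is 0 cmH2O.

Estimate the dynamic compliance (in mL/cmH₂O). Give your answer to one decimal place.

61.5

Dynamic compliance = Vt / (PIP − PEEP) = 615 / (10.0 − 0) = 615 / 10.0 = 61.5 mL/cmH2O.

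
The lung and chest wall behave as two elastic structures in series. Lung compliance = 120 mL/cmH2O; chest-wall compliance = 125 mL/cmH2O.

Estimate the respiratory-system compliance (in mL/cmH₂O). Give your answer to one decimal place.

61.2

Lung and chest wall are elastances in series: 1/Crs = 1/CL + 1/Ccw.
1/Crs = 1/120 + 1/125 = 0.01633.
Crs = 61.237 mL/cmH2O.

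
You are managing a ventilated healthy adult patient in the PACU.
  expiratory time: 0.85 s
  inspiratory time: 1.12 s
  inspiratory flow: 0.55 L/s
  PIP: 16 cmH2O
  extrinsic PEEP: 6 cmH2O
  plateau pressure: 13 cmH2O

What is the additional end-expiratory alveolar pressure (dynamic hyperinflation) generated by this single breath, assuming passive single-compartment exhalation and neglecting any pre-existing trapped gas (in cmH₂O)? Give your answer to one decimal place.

Vt = flow × Ti = 0.55 L/s × 1.12 s × 1000 mL/L = 616.0 mL.
R = (PIP − Pplat)/V̇ = (16 − 13) / 0.55 = 3.0/0.55 = 5.455 cmH2O·s/L.
C = Vt/(Pplat − PEEP) = 616.0 / (13 − 6) = 616.0/7.0 = 88.0 mL/cmH2O.
τ = R × C = 5.455 × 0.088 L/cmH2O = 0.48 s.
Fraction remaining = e^(−Te/τ) = e^(−0.85/0.48) = 0.1702; trapped volume = 616.0 × 0.1702 = 104.84 mL.
Additional alveolar pressure from trapping ≈ V_trapped / C = 104.84 / 88.0 = 1.191 cmH2O.

1.2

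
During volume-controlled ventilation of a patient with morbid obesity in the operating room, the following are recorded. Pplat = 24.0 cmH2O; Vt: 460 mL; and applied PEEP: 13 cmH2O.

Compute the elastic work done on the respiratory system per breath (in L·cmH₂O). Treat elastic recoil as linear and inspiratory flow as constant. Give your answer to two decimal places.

Elastic work ≈ ½ × (Pplat − PEEP) × Vt = 0.5 × (24.0 − 13) × 0.460 L = 0.5 × 11.0 × 0.460 = 2.53 L·cmH2O.

2.53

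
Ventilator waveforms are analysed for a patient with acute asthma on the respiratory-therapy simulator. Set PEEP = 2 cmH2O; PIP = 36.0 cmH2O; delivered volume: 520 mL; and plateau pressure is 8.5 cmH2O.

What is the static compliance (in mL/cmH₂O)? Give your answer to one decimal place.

80.0

Cstat = Vt / (Pplat − PEEP) = 520 / (8.5 − 2) = 520 / 6.5 = 80.0 mL/cmH2O.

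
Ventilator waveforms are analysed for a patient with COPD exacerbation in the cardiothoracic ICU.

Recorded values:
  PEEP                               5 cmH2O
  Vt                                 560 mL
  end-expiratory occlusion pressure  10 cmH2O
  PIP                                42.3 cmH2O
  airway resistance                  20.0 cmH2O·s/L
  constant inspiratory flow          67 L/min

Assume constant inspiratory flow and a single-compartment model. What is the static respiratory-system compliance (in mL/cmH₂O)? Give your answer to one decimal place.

Flow: 67 L/min ÷ 60 = 1.1167 L/s.
Total PEEP = 10 cmH2O (set 5 + intrinsic 5); this is the baseline alveolar pressure.
Equation of motion (constant flow): PIP = Vt/C + R·V̇ + PEEP.
Vt/C = PIP − R·V̇ − PEEP = 42.3 − 20.0×1.1167 − 10 = 42.3 − 22.334 − 10 = 9.966 cmH2O.
C = Vt / 9.966 = 560 / 9.966 = 56.191 mL/cmH2O.

56.2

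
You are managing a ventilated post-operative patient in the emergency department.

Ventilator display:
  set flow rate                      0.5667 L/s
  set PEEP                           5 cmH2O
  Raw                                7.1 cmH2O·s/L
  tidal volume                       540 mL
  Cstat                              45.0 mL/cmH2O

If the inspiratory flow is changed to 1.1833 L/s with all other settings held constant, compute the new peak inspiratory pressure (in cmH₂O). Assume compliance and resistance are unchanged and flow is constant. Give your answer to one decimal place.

PIP = Vt/C + R·V̇ + PEEP (constant-flow equation of motion).
Only the resistive term changes: ΔPIP = R × ΔV̇ = 7.1 × (1.1833 − 0.5667) = 7.1 × 0.6166 = 4.378 cmH2O.
Original PIP = 540/45.0 + 7.1×0.5667 + 5 = 21.024 cmH2O; new PIP = 21.024 + (4.378) = 25.402 cmH2O.

25.4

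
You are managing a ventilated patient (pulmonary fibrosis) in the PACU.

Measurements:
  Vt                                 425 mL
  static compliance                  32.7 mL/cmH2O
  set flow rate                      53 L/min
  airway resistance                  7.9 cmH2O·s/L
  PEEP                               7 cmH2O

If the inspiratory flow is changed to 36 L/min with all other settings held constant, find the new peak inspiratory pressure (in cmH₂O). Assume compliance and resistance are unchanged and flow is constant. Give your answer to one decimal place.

24.7

Flow: 53 L/min ÷ 60 = 0.8833 L/s.
New flow: 36 L/min ÷ 60 = 0.6 L/s.
PIP = Vt/C + R·V̇ + PEEP (constant-flow equation of motion).
Only the resistive term changes: ΔPIP = R × ΔV̇ = 7.9 × (0.6 − 0.8833) = 7.9 × -0.2833 = -2.238 cmH2O.
Original PIP = 425/32.7 + 7.9×0.8833 + 7 = 26.975 cmH2O; new PIP = 26.975 + (-2.238) = 24.737 cmH2O.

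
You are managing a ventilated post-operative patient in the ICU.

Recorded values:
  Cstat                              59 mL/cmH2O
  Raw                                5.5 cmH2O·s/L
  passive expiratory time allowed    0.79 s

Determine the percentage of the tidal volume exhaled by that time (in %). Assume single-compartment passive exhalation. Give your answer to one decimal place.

τ = R × C = 5.5 × 59 mL/cmH2O = 5.5 × 0.059 L/cmH2O = 0.3245 s.
Passive exhalation: V(t)/V₀ = e^(−t/τ) = e^(−0.79/0.3245) = 0.08764.
Fraction exhaled = 1 − 0.08764 = 0.9124 → 91.24%.

91.2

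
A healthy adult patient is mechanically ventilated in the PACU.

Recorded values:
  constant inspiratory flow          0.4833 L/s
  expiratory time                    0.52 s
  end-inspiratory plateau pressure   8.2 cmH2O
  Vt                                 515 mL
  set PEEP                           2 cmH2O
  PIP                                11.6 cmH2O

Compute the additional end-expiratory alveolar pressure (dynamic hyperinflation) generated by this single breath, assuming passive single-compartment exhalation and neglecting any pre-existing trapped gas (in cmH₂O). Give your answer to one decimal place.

2.5

R = (PIP − Pplat)/V̇ = (11.6 − 8.2) / 0.4833 = 3.4/0.4833 = 7.035 cmH2O·s/L.
C = Vt/(Pplat − PEEP) = 515.0 / (8.2 − 2) = 515.0/6.2 = 83.065 mL/cmH2O.
τ = R × C = 7.035 × 0.08307 L/cmH2O = 0.5844 s.
Fraction remaining = e^(−Te/τ) = e^(−0.52/0.5844) = 0.4107; trapped volume = 515.0 × 0.4107 = 211.51 mL.
Additional alveolar pressure from trapping ≈ V_trapped / C = 211.51 / 83.065 = 2.546 cmH2O.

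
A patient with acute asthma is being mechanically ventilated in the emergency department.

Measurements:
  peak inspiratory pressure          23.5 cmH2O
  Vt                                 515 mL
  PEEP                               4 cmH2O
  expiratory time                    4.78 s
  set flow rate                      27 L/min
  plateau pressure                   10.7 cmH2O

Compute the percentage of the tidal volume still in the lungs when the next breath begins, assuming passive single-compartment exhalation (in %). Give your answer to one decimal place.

11.2

Flow: 27 L/min ÷ 60 = 0.45 L/s.
R = (PIP − Pplat)/V̇ = (23.5 − 10.7) / 0.45 = 12.8/0.45 = 28.444 cmH2O·s/L.
C = Vt/(Pplat − PEEP) = 515.0 / (10.7 − 4) = 515.0/6.7 = 76.866 mL/cmH2O.
τ = R × C = 28.444 × 0.07687 L/cmH2O = 2.186 s.
Fraction remaining at end-expiration = e^(−Te/τ) = e^(−4.78/2.186) = 0.1123 → 11.23%.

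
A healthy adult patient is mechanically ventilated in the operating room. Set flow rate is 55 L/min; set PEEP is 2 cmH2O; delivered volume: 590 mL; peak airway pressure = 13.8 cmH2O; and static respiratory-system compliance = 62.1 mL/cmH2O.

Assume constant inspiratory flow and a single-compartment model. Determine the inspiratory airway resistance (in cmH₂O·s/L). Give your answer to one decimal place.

Flow: 55 L/min ÷ 60 = 0.9167 L/s.
Equation of motion (constant flow): PIP = Vt/C + R·V̇ + PEEP.
R·V̇ = PIP − Vt/C − PEEP = 13.8 − 590/62.1 − 2 = 13.8 − 9.501 − 2 = 2.299 cmH2O.
R = 2.299 / 0.9167 = 2.508 cmH2O·s/L.

2.5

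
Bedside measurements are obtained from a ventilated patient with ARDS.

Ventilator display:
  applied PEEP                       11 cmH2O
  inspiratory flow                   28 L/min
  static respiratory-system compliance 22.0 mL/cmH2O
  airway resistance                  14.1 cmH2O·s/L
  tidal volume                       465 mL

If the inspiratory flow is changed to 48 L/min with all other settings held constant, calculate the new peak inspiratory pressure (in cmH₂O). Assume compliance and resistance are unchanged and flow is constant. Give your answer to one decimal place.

Flow: 28 L/min ÷ 60 = 0.4667 L/s.
New flow: 48 L/min ÷ 60 = 0.8 L/s.
PIP = Vt/C + R·V̇ + PEEP (constant-flow equation of motion).
Only the resistive term changes: ΔPIP = R × ΔV̇ = 14.1 × (0.8 − 0.4667) = 14.1 × 0.3333 = 4.7 cmH2O.
Original PIP = 465/22.0 + 14.1×0.4667 + 11 = 38.717 cmH2O; new PIP = 38.717 + (4.7) = 43.417 cmH2O.

43.4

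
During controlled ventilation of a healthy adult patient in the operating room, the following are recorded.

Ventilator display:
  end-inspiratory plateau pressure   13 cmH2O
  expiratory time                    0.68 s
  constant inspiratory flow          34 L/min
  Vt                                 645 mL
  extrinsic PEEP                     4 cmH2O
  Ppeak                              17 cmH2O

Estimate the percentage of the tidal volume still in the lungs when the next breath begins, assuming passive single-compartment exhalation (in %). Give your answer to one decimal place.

Flow: 34 L/min ÷ 60 = 0.5667 L/s.
R = (PIP − Pplat)/V̇ = (17 − 13) / 0.5667 = 4.0/0.5667 = 7.058 cmH2O·s/L.
C = Vt/(Pplat − PEEP) = 645.0 / (13 − 4) = 645.0/9.0 = 71.667 mL/cmH2O.
τ = R × C = 7.058 × 0.07167 L/cmH2O = 0.5058 s.
Fraction remaining at end-expiration = e^(−Te/τ) = e^(−0.68/0.5058) = 0.2607 → 26.07%.

26.1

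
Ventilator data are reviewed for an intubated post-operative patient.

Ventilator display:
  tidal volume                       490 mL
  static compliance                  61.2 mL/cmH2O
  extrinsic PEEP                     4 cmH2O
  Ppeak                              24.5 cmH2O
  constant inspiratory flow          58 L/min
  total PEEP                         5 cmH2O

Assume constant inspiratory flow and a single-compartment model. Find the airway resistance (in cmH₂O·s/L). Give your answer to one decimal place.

11.9

Flow: 58 L/min ÷ 60 = 0.9667 L/s.
Total PEEP = 5 cmH2O (set 4 + intrinsic 1); this is the baseline alveolar pressure.
Equation of motion (constant flow): PIP = Vt/C + R·V̇ + PEEP.
R·V̇ = PIP − Vt/C − PEEP = 24.5 − 490/61.2 − 5 = 24.5 − 8.007 − 5 = 11.493 cmH2O.
R = 11.493 / 0.9667 = 11.889 cmH2O·s/L.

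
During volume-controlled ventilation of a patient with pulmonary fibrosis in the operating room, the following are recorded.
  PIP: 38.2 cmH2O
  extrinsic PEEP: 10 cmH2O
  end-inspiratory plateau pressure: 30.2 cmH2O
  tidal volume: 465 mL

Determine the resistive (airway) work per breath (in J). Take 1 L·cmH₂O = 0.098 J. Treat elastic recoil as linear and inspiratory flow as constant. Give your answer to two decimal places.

0.36

With constant inspiratory flow the resistive pressure is constant at PIP − Pplat = 38.2 − 30.2 = 8.0 cmH2O, so resistive work = 8.0 × 0.465 = 3.72 L·cmH2O.
× 0.098 J/(L·cmH2O) → 0.3646 J.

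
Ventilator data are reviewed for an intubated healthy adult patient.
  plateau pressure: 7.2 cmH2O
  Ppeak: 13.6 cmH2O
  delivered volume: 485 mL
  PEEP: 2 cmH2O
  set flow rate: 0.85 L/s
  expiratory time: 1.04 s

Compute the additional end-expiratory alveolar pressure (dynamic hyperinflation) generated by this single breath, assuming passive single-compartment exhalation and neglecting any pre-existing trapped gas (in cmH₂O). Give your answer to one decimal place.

R = (PIP − Pplat)/V̇ = (13.6 − 7.2) / 0.85 = 6.4/0.85 = 7.529 cmH2O·s/L.
C = Vt/(Pplat − PEEP) = 485.0 / (7.2 − 2) = 485.0/5.2 = 93.269 mL/cmH2O.
τ = R × C = 7.529 × 0.09327 L/cmH2O = 0.7022 s.
Fraction remaining = e^(−Te/τ) = e^(−1.04/0.7022) = 0.2274; trapped volume = 485.0 × 0.2274 = 110.29 mL.
Additional alveolar pressure from trapping ≈ V_trapped / C = 110.29 / 93.269 = 1.182 cmH2O.

1.2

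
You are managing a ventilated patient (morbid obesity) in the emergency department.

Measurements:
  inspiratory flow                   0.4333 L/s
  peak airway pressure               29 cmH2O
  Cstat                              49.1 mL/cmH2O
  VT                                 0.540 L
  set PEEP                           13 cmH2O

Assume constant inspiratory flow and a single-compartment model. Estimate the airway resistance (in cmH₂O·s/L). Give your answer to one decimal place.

11.5

Equation of motion (constant flow): PIP = Vt/C + R·V̇ + PEEP.
R·V̇ = PIP − Vt/C − PEEP = 29 − 540/49.1 − 13 = 29 − 10.998 − 13 = 5.002 cmH2O.
R = 5.002 / 0.4333 = 11.544 cmH2O·s/L.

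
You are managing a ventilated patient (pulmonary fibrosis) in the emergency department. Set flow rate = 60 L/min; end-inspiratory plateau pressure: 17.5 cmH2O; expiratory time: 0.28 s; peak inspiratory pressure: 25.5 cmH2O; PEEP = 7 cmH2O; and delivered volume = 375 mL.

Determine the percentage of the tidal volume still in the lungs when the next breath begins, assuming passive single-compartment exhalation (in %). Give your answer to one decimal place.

Flow: 60 L/min ÷ 60 = 1 L/s.
R = (PIP − Pplat)/V̇ = (25.5 − 17.5) / 1 = 8.0/1 = 8.0 cmH2O·s/L.
C = Vt/(Pplat − PEEP) = 375.0 / (17.5 − 7) = 375.0/10.5 = 35.714 mL/cmH2O.
τ = R × C = 8.0 × 0.03571 L/cmH2O = 0.2857 s.
Fraction remaining at end-expiration = e^(−Te/τ) = e^(−0.28/0.2857) = 0.3753 → 37.53%.

37.5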